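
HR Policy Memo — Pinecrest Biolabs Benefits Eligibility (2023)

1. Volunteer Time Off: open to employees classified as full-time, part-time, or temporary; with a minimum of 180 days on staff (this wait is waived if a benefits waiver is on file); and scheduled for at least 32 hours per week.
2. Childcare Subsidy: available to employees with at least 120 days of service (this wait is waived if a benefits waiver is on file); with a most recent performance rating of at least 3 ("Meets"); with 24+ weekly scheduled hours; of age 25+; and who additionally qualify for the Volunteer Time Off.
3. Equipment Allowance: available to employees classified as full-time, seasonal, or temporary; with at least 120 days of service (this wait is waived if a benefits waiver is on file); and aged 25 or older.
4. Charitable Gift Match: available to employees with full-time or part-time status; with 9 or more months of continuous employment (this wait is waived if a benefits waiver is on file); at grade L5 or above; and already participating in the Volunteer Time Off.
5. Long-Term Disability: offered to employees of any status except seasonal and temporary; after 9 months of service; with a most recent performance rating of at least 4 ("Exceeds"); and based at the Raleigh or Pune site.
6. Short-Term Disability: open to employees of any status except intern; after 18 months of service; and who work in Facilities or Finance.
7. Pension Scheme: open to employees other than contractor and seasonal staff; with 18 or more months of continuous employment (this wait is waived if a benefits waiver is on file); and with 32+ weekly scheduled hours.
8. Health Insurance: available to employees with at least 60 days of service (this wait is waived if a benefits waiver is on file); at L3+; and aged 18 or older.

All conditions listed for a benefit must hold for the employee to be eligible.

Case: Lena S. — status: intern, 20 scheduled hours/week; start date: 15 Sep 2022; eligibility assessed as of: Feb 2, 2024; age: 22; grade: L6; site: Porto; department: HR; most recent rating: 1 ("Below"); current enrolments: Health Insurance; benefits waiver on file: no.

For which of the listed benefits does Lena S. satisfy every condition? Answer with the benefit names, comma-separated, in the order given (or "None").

Service from 15 Sep 2022 to Feb 2, 2024: 505 days.
Volunteer Time Off — status intern ✗ (requires full-time, part-time, or temporary) → not eligible.
Childcare Subsidy — no waiver, service 505 days ≥ 120 days ✓; rating 1 < 3 ✗ → not eligible.
Equipment Allowance — status intern ✗ (requires full-time, seasonal, or temporary) → not eligible.
Charitable Gift Match — status intern ✗ (requires full-time or part-time) → not eligible.
Long-Term Disability — status intern ✓ (not excluded); service 505 days ≥ 9 months (≈270 days) ✓; rating 1 < 4 ✗ → not eligible.
Short-Term Disability — status intern ✗ (excluded) → not eligible.
Pension Scheme — status intern ✓ (not excluded); no waiver, service 505 days < 18 months (≈540 days) ✗ → not eligible.
Health Insurance — no waiver, service 505 days ≥ 60 days ✓; grade L6 ≥ L3 ✓; age 22 ≥ 18 ✓ → eligible.

Health Insurance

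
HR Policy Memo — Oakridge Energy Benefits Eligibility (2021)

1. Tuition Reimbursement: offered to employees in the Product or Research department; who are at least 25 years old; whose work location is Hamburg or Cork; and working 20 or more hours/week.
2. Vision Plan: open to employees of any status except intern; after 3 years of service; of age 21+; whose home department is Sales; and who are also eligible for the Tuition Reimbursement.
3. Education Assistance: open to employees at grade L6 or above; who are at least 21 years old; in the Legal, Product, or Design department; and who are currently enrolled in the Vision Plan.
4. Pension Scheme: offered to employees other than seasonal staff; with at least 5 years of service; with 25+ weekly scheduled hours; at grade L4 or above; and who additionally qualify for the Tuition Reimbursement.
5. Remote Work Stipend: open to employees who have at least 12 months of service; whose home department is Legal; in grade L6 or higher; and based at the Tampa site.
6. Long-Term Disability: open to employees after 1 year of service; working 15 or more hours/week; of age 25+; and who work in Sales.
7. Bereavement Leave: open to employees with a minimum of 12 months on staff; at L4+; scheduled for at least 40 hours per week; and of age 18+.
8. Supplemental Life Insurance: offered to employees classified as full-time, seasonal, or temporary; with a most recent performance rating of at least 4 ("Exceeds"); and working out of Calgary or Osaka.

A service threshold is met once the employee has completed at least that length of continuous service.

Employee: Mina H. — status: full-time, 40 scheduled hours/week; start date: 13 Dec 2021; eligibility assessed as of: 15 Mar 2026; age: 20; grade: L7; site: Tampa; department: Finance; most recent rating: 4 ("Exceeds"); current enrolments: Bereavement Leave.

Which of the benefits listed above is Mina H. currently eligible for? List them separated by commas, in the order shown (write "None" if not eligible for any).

Service from 13 Dec 2021 to 15 Mar 2026: 1553 days.
Tuition Reimbursement — dept Finance ✗ → not eligible.
Vision Plan — status full-time ✓ (not excluded); service 1553 days ≥ 3 years (≈1095 days) ✓; age 20 < 21 ✗ → not eligible.
Education Assistance — grade L7 ≥ L6 ✓; age 20 < 21 ✗ → not eligible.
Pension Scheme — status full-time ✓ (not excluded); service 1553 days < 5 years (≈1825 days) ✗ → not eligible.
Remote Work Stipend — service 1553 days ≥ 12 months (≈360 days) ✓; dept Finance ✗ → not eligible.
Long-Term Disability — service 1553 days ≥ 1 year (≈365 days) ✓; 40 hrs/wk ≥ 15 ✓; age 20 < 25 ✗ → not eligible.
Bereavement Leave — service 1553 days ≥ 12 months (≈360 days) ✓; grade L7 ≥ L4 ✓; 40 hrs/wk ≥ 40 ✓; age 20 ≥ 18 ✓ → eligible.
Supplemental Life Insurance — status full-time ✓; rating 4 ≥ 4 ✓; site Tampa ✗ (not Calgary or Osaka) → not eligible.

Bereavement Leave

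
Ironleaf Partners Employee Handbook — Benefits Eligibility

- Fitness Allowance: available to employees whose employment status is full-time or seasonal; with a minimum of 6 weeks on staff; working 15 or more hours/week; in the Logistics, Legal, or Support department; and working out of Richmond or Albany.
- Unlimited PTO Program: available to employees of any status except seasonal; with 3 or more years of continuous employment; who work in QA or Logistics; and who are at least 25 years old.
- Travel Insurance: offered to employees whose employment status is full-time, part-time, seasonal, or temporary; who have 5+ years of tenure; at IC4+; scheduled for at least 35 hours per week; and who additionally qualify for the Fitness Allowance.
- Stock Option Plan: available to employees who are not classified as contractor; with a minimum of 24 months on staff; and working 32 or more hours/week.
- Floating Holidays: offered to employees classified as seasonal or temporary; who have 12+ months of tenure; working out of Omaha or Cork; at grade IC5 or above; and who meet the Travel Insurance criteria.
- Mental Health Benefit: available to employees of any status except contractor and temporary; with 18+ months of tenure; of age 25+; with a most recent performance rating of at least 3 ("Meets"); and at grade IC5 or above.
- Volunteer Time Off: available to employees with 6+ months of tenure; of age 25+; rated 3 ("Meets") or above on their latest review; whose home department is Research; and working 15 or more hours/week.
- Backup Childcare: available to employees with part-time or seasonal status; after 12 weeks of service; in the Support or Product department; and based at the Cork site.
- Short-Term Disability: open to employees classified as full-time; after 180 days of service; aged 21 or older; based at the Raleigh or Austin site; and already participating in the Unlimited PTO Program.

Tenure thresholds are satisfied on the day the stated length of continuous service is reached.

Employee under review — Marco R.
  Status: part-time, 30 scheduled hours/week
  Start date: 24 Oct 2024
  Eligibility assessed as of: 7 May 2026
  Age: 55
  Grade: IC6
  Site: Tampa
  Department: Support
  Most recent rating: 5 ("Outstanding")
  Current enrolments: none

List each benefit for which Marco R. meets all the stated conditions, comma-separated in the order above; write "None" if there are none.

Mental Health Benefit

Service from 24 Oct 2024 to 7 May 2026: 560 days.
Fitness Allowance — status part-time ✗ (requires full-time or seasonal) → not eligible.
Unlimited PTO Program — status part-time ✓ (not excluded); service 560 days < 3 years (≈1095 days) ✗ → not eligible.
Travel Insurance — status part-time ✓; service 560 days < 5 years (≈1825 days) ✗ → not eligible.
Stock Option Plan — status part-time ✓ (not excluded); service 560 days < 24 months (≈720 days) ✗ → not eligible.
Floating Holidays — status part-time ✗ (requires seasonal or temporary) → not eligible.
Mental Health Benefit — status part-time ✓ (not excluded); service 560 days ≥ 18 months (≈540 days) ✓; age 55 ≥ 25 ✓; rating 5 ≥ 3 ✓; grade IC6 ≥ IC5 ✓ → eligible.
Volunteer Time Off — service 560 days ≥ 6 months (≈180 days) ✓; age 55 ≥ 25 ✓; rating 5 ≥ 3 ✓; dept Support ✗ → not eligible.
Backup Childcare — status part-time ✓; service 560 days ≥ 12 weeks (≈84 days) ✓; dept Support ✓; site Tampa ✗ (not Cork) → not eligible.
Short-Term Disability — status part-time ✗ (requires full-time) → not eligible.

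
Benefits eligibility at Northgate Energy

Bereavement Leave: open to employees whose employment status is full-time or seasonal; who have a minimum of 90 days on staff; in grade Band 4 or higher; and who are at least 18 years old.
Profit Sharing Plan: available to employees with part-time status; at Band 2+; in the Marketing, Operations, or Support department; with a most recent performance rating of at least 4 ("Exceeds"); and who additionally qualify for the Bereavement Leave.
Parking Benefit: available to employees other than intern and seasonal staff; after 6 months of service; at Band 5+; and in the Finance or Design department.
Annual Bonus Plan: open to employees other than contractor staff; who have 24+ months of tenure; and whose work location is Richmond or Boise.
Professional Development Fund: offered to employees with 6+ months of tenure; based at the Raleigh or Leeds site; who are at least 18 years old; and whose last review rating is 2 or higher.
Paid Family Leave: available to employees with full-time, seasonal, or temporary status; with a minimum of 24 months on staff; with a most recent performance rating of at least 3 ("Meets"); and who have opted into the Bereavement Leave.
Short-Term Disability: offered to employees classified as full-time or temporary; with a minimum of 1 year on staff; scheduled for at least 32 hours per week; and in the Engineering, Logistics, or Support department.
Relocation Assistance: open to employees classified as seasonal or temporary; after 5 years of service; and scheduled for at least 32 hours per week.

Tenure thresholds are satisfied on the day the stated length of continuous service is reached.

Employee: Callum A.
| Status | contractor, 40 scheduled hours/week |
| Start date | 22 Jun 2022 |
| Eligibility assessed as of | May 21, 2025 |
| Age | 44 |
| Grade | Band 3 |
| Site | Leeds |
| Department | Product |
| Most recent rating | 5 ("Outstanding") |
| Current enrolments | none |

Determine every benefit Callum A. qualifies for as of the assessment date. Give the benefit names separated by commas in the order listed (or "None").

Professional Development Fund

Service from 22 Jun 2022 to May 21, 2025: 1064 days.
Bereavement Leave — status contractor ✗ (requires full-time or seasonal) → not eligible.
Profit Sharing Plan — status contractor ✗ (requires part-time) → not eligible.
Parking Benefit — status contractor ✓ (not excluded); service 1064 days ≥ 6 months (≈180 days) ✓; grade Band 3 < Band 5 ✗ → not eligible.
Annual Bonus Plan — status contractor ✗ (excluded) → not eligible.
Professional Development Fund — service 1064 days ≥ 6 months (≈180 days) ✓; site Leeds ✓; age 44 ≥ 18 ✓; rating 5 ≥ 2 ✓ → eligible.
Paid Family Leave — status contractor ✗ (requires full-time, seasonal, or temporary) → not eligible.
Short-Term Disability — status contractor ✗ (requires full-time or temporary) → not eligible.
Relocation Assistance — status contractor ✗ (requires seasonal or temporary) → not eligible.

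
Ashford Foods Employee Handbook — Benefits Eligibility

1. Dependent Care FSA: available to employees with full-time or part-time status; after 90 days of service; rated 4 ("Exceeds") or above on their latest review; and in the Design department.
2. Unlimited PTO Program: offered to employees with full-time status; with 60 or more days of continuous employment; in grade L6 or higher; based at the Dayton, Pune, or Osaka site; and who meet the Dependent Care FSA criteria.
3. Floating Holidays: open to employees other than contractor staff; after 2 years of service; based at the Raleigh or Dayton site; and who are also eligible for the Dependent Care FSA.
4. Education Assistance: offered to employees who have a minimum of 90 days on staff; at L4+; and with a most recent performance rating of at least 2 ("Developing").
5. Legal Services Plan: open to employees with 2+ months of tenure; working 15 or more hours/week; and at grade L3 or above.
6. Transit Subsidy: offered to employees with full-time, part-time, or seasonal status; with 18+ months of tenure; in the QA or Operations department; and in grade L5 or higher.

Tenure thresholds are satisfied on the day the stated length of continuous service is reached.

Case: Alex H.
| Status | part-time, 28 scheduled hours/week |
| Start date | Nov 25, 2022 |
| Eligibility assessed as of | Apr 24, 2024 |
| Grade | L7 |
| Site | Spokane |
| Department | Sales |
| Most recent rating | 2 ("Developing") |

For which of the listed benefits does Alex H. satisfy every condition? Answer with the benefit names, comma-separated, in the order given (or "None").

Service from Nov 25, 2022 to Apr 24, 2024: 516 days.
Dependent Care FSA — status part-time ✓; service 516 days ≥ 90 days ✓; rating 2 < 4 ✗ → not eligible.
Unlimited PTO Program — status part-time ✗ (requires full-time) → not eligible.
Floating Holidays — status part-time ✓ (not excluded); service 516 days < 2 years (≈730 days) ✗ → not eligible.
Education Assistance — service 516 days ≥ 90 days ✓; grade L7 ≥ L4 ✓; rating 2 ≥ 2 ✓ → eligible.
Legal Services Plan — service 516 days ≥ 2 months (≈60 days) ✓; 28 hrs/wk ≥ 15 ✓; grade L7 ≥ L3 ✓ → eligible.
Transit Subsidy — status part-time ✓; service 516 days < 18 months (≈540 days) ✗ → not eligible.

Education Assistance, Legal Services Plan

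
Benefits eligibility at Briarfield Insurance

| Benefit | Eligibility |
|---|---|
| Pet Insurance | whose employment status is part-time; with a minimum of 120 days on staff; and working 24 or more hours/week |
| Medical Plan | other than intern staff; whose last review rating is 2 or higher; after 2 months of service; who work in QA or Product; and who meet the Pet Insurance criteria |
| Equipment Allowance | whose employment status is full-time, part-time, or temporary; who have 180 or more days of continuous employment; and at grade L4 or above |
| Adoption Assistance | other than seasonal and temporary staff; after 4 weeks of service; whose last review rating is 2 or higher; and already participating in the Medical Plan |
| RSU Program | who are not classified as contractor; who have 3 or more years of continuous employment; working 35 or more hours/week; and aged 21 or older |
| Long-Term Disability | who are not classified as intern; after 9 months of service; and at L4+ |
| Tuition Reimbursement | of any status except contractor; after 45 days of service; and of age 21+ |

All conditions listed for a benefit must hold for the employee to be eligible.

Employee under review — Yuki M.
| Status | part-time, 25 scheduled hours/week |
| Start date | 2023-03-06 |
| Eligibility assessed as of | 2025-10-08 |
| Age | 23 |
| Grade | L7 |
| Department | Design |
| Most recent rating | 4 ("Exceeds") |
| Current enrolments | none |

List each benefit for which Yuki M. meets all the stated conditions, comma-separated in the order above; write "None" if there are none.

Pet Insurance, Equipment Allowance, Long-Term Disability, Tuition Reimbursement

Service from 2023-03-06 to 2025-10-08: 947 days.
Pet Insurance — status part-time ✓; service 947 days ≥ 120 days ✓; 25 hrs/wk ≥ 24 ✓ → eligible.
Medical Plan — status part-time ✓ (not excluded); rating 4 ≥ 2 ✓; service 947 days ≥ 2 months (≈60 days) ✓; dept Design ✗ → not eligible.
Equipment Allowance — status part-time ✓; service 947 days ≥ 180 days ✓; grade L7 ≥ L4 ✓ → eligible.
Adoption Assistance — status part-time ✓ (not excluded); service 947 days ≥ 4 weeks (≈28 days) ✓; rating 4 ≥ 2 ✓; not enrolled in Medical Plan ✗ → not eligible.
RSU Program — status part-time ✓ (not excluded); service 947 days < 3 years (≈1095 days) ✗ → not eligible.
Long-Term Disability — status part-time ✓ (not excluded); service 947 days ≥ 9 months (≈270 days) ✓; grade L7 ≥ L4 ✓ → eligible.
Tuition Reimbursement — status part-time ✓ (not excluded); service 947 days ≥ 45 days ✓; age 23 ≥ 21 ✓ → eligible.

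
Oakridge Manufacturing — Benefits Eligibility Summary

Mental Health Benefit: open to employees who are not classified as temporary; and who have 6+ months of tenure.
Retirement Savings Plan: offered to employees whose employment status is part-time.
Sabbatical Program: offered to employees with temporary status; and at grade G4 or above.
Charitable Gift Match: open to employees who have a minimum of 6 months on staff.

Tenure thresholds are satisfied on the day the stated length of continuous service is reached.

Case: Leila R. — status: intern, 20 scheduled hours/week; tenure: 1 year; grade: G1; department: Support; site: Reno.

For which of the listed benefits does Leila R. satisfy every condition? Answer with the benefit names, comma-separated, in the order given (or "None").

Mental Health Benefit, Charitable Gift Match

Mental Health Benefit — status intern ✓ (not excluded); service 1 year ≥ 6 months (≈180 days) ✓ → eligible.
Retirement Savings Plan — status intern ✗ (requires part-time) → not eligible.
Sabbatical Program — status intern ✗ (requires temporary) → not eligible.
Charitable Gift Match — service 1 year ≥ 6 months (≈180 days) ✓ → eligible.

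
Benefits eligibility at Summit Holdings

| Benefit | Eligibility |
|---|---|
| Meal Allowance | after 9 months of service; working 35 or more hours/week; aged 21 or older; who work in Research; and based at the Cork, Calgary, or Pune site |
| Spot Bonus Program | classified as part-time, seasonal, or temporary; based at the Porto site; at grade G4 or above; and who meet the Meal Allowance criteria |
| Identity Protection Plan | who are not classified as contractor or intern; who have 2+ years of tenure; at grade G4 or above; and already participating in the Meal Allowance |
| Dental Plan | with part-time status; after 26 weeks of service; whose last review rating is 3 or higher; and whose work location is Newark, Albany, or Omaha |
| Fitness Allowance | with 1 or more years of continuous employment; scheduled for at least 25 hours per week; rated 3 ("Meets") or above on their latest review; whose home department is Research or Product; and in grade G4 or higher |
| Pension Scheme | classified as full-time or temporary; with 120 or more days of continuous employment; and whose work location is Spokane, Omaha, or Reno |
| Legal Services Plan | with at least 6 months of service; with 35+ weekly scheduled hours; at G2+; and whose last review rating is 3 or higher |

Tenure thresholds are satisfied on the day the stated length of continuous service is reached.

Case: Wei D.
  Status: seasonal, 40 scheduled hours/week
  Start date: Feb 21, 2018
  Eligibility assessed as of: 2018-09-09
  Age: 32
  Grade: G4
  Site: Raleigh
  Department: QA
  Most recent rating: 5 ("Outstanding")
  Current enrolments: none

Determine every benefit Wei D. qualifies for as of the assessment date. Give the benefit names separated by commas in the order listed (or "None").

Service from Feb 21, 2018 to 2018-09-09: 200 days.
Meal Allowance — service 200 days < 9 months (≈270 days) ✗ → not eligible.
Spot Bonus Program — status seasonal ✓; site Raleigh ✗ (not Porto) → not eligible.
Identity Protection Plan — status seasonal ✓ (not excluded); service 200 days < 2 years (≈730 days) ✗ → not eligible.
Dental Plan — status seasonal ✗ (requires part-time) → not eligible.
Fitness Allowance — service 200 days < 1 year (≈365 days) ✗ → not eligible.
Pension Scheme — status seasonal ✗ (requires full-time or temporary) → not eligible.
Legal Services Plan — service 200 days ≥ 6 months (≈180 days) ✓; 40 hrs/wk ≥ 35 ✓; grade G4 ≥ G2 ✓; rating 5 ≥ 3 ✓ → eligible.

Legal Services Plan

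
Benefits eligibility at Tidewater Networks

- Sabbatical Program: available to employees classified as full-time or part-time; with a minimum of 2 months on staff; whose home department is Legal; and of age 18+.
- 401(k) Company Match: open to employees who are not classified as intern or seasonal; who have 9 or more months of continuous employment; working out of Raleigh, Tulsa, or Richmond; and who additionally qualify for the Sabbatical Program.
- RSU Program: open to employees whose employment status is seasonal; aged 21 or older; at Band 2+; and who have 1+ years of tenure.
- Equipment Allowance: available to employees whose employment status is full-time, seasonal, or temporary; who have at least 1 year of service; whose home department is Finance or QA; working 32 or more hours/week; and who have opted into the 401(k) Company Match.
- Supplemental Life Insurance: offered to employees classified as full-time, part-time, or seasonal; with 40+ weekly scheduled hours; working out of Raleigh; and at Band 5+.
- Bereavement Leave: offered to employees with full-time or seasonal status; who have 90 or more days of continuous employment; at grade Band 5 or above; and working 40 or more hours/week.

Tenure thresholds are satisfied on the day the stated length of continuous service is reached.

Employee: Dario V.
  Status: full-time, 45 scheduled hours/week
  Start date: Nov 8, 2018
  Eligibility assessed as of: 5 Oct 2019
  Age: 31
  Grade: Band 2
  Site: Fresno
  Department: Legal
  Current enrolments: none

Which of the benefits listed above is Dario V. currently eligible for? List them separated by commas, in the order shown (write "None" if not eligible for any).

Service from Nov 8, 2018 to 5 Oct 2019: 331 days.
Sabbatical Program — status full-time ✓; service 331 days ≥ 2 months (≈60 days) ✓; dept Legal ✓; age 31 ≥ 18 ✓ → eligible.
401(k) Company Match — status full-time ✓ (not excluded); service 331 days ≥ 9 months (≈270 days) ✓; site Fresno ✗ (not Raleigh, Tulsa, or Richmond) → not eligible.
RSU Program — status full-time ✗ (requires seasonal) → not eligible.
Equipment Allowance — status full-time ✓; service 331 days < 1 year (≈365 days) ✗ → not eligible.
Supplemental Life Insurance — status full-time ✓; 45 hrs/wk ≥ 40 ✓; site Fresno ✗ (not Raleigh) → not eligible.
Bereavement Leave — status full-time ✓; service 331 days ≥ 90 days ✓; grade Band 2 < Band 5 ✗ → not eligible.

Sabbatical Program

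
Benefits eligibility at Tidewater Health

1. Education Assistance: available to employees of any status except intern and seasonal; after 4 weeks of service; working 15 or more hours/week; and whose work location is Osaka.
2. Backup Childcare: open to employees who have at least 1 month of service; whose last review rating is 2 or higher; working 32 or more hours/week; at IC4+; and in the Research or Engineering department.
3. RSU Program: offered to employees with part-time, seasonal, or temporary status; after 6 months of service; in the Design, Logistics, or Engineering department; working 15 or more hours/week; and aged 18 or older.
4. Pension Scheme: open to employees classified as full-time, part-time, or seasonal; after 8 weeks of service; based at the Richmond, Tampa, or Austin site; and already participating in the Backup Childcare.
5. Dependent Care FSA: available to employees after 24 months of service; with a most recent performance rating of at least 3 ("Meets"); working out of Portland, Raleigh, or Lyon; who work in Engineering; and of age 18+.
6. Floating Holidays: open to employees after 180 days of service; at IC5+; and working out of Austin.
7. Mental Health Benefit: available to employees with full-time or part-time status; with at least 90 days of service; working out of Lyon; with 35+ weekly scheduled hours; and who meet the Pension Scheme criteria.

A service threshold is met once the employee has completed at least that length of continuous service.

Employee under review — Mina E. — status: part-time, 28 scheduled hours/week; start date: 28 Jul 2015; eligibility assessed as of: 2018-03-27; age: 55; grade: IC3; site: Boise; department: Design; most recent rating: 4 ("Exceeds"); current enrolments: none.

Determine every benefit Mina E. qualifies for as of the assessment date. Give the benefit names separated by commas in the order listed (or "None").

Service from 28 Jul 2015 to 2018-03-27: 973 days.
Education Assistance — status part-time ✓ (not excluded); service 973 days ≥ 4 weeks (≈28 days) ✓; 28 hrs/wk ≥ 15 ✓; site Boise ✗ (not Osaka) → not eligible.
Backup Childcare — service 973 days ≥ 1 month (≈30 days) ✓; rating 4 ≥ 2 ✓; 28 hrs/wk < 32 ✗ → not eligible.
RSU Program — status part-time ✓; service 973 days ≥ 6 months (≈180 days) ✓; dept Design ✓; 28 hrs/wk ≥ 15 ✓; age 55 ≥ 18 ✓ → eligible.
Pension Scheme — status part-time ✓; service 973 days ≥ 8 weeks (≈56 days) ✓; site Boise ✗ (not Richmond, Tampa, or Austin) → not eligible.
Dependent Care FSA — service 973 days ≥ 24 months (≈720 days) ✓; rating 4 ≥ 3 ✓; site Boise ✗ (not Portland, Raleigh, or Lyon) → not eligible.
Floating Holidays — service 973 days ≥ 180 days ✓; grade IC3 < IC5 ✗ → not eligible.
Mental Health Benefit — status part-time ✓; service 973 days ≥ 90 days ✓; site Boise ✗ (not Lyon) → not eligible.

RSU Program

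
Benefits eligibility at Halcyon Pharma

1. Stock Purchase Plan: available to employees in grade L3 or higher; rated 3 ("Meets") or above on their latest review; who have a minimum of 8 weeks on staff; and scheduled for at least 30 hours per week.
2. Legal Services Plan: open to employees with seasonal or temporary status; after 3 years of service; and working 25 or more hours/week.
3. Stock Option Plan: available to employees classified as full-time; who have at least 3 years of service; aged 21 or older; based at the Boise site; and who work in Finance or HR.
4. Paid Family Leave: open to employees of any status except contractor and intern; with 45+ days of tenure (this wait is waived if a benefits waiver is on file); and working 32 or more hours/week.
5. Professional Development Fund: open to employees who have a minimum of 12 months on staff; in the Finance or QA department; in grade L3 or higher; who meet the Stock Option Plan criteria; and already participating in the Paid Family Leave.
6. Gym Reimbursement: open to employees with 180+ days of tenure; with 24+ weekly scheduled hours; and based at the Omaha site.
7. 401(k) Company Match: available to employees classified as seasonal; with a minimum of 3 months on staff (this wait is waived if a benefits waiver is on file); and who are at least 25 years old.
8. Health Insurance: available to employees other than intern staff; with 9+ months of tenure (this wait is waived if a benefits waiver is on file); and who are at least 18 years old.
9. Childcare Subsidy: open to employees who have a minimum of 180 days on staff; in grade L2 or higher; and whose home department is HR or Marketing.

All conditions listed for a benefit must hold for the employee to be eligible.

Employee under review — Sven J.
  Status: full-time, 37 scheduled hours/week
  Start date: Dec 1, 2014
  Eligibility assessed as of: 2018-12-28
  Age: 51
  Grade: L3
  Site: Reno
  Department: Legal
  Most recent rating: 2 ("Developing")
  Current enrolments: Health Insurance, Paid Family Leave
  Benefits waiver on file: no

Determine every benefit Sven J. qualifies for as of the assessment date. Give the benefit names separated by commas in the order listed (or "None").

Paid Family Leave, Health Insurance

Service from Dec 1, 2014 to 2018-12-28: 1488 days.
Stock Purchase Plan — grade L3 ≥ L3 ✓; rating 2 < 3 ✗ → not eligible.
Legal Services Plan — status full-time ✗ (requires seasonal or temporary) → not eligible.
Stock Option Plan — status full-time ✓; service 1488 days ≥ 3 years (≈1095 days) ✓; age 51 ≥ 21 ✓; site Reno ✗ (not Boise) → not eligible.
Paid Family Leave — status full-time ✓ (not excluded); no waiver, service 1488 days ≥ 45 days ✓; 37 hrs/wk ≥ 32 ✓ → eligible.
Professional Development Fund — service 1488 days ≥ 12 months (≈360 days) ✓; dept Legal ✗ → not eligible.
Gym Reimbursement — service 1488 days ≥ 180 days ✓; 37 hrs/wk ≥ 24 ✓; site Reno ✗ (not Omaha) → not eligible.
401(k) Company Match — status full-time ✗ (requires seasonal) → not eligible.
Health Insurance — status full-time ✓ (not excluded); no waiver, service 1488 days ≥ 9 months (≈270 days) ✓; age 51 ≥ 18 ✓ → eligible.
Childcare Subsidy — service 1488 days ≥ 180 days ✓; grade L3 ≥ L2 ✓; dept Legal ✗ → not eligible.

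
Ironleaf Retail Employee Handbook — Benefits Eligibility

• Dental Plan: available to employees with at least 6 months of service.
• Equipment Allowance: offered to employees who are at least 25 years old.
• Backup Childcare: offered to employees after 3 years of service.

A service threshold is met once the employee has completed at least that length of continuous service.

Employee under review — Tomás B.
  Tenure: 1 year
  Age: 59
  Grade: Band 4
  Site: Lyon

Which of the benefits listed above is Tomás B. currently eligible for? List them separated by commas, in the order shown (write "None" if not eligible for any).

Dental Plan — service 1 year ≥ 6 months (≈180 days) ✓ → eligible.
Equipment Allowance — age 59 ≥ 25 ✓ → eligible.
Backup Childcare — service 1 year < 3 years ✗ → not eligible.

Dental Plan, Equipment Allowance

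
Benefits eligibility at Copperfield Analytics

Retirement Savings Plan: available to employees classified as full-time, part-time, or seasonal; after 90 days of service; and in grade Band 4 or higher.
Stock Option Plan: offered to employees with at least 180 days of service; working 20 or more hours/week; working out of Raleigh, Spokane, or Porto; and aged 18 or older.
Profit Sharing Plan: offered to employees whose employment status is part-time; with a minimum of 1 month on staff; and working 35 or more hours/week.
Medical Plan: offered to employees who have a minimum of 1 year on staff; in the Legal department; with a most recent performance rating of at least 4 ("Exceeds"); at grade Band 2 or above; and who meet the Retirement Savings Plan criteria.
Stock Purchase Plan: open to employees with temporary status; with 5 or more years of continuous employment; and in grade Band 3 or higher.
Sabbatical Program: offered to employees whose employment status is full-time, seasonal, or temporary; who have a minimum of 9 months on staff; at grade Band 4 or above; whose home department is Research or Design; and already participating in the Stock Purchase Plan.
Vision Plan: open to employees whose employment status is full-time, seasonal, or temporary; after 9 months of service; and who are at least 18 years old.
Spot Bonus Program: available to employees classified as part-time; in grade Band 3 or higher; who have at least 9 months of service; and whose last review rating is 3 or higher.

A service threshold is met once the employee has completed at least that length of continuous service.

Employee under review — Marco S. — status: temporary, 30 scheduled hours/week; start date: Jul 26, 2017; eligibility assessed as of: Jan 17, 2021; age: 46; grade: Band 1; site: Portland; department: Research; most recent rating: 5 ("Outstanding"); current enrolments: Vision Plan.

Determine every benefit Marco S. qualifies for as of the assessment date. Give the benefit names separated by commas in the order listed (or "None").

Service from Jul 26, 2017 to Jan 17, 2021: 1271 days.
Retirement Savings Plan — status temporary ✗ (requires full-time, part-time, or seasonal) → not eligible.
Stock Option Plan — service 1271 days ≥ 180 days ✓; 30 hrs/wk ≥ 20 ✓; site Portland ✗ (not Raleigh, Spokane, or Porto) → not eligible.
Profit Sharing Plan — status temporary ✗ (requires part-time) → not eligible.
Medical Plan — service 1271 days ≥ 1 year (≈365 days) ✓; dept Research ✗ → not eligible.
Stock Purchase Plan — status temporary ✓; service 1271 days < 5 years (≈1825 days) ✗ → not eligible.
Sabbatical Program — status temporary ✓; service 1271 days ≥ 9 months (≈270 days) ✓; grade Band 1 < Band 4 ✗ → not eligible.
Vision Plan — status temporary ✓; service 1271 days ≥ 9 months (≈270 days) ✓; age 46 ≥ 18 ✓ → eligible.
Spot Bonus Program — status temporary ✗ (requires part-time) → not eligible.

Vision Plan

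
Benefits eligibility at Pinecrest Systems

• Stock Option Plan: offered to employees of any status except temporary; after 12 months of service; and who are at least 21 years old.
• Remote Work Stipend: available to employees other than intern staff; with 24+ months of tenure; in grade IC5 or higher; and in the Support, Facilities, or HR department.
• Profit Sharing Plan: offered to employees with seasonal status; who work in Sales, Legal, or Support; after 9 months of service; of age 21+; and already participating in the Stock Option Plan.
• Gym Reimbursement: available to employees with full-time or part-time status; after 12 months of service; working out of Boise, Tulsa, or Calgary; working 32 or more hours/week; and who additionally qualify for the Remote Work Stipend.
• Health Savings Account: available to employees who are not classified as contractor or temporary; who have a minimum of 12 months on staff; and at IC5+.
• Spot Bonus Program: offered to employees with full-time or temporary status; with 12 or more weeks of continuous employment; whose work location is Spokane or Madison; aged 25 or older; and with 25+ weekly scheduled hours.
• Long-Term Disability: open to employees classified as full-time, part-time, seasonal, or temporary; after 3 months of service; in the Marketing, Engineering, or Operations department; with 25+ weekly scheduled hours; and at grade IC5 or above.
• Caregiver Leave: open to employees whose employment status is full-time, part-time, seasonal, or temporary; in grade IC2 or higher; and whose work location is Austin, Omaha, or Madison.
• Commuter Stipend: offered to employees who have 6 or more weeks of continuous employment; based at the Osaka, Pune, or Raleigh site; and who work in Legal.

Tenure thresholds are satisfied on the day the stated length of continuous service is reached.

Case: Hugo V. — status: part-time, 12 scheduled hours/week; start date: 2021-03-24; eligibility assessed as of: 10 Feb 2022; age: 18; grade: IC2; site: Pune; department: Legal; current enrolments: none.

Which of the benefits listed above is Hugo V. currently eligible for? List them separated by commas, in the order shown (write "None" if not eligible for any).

Service from 2021-03-24 to 10 Feb 2022: 323 days.
Stock Option Plan — status part-time ✓ (not excluded); service 323 days < 12 months (≈360 days) ✗ → not eligible.
Remote Work Stipend — status part-time ✓ (not excluded); service 323 days < 24 months (≈720 days) ✗ → not eligible.
Profit Sharing Plan — status part-time ✗ (requires seasonal) → not eligible.
Gym Reimbursement — status part-time ✓; service 323 days < 12 months (≈360 days) ✗ → not eligible.
Health Savings Account — status part-time ✓ (not excluded); service 323 days < 12 months (≈360 days) ✗ → not eligible.
Spot Bonus Program — status part-time ✗ (requires full-time or temporary) → not eligible.
Long-Term Disability — status part-time ✓; service 323 days ≥ 3 months (≈90 days) ✓; dept Legal ✗ → not eligible.
Caregiver Leave — status part-time ✓; grade IC2 ≥ IC2 ✓; site Pune ✗ (not Austin, Omaha, or Madison) → not eligible.
Commuter Stipend — service 323 days ≥ 6 weeks (≈42 days) ✓; site Pune ✓; dept Legal ✓ → eligible.

Commuter Stipend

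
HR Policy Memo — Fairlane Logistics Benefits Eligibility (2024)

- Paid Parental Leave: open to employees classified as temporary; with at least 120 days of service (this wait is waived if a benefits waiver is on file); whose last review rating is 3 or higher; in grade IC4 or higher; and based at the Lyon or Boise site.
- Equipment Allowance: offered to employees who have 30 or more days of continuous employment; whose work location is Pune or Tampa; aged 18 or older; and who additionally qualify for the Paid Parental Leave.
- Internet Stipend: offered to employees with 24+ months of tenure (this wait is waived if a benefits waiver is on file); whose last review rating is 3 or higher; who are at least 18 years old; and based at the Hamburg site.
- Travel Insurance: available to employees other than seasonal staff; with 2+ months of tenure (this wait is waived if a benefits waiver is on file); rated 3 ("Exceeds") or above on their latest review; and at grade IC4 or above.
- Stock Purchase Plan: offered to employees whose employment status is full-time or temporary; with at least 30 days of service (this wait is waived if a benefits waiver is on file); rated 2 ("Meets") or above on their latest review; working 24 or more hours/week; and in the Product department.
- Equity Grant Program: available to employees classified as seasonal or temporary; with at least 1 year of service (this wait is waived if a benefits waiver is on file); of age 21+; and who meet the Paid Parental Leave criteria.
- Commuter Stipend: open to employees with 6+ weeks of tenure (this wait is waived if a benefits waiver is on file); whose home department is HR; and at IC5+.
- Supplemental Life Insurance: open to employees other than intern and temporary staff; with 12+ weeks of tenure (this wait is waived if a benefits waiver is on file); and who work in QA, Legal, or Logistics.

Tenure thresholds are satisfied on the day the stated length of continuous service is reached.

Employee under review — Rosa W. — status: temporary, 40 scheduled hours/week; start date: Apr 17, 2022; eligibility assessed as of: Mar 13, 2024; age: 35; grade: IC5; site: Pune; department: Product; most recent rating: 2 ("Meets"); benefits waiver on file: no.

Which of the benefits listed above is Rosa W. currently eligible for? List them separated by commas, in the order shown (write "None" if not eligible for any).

Stock Purchase Plan

Service from Apr 17, 2022 to Mar 13, 2024: 696 days.
Paid Parental Leave — status temporary ✓; no waiver, service 696 days ≥ 120 days ✓; rating 2 < 3 ✗ → not eligible.
Equipment Allowance — service 696 days ≥ 30 days ✓; site Pune ✓; age 35 ≥ 18 ✓; not eligible for Paid Parental Leave ✗ → not eligible.
Internet Stipend — no waiver, service 696 days < 24 months (≈720 days) ✗ → not eligible.
Travel Insurance — status temporary ✓ (not excluded); no waiver, service 696 days ≥ 2 months (≈60 days) ✓; rating 2 < 3 ✗ → not eligible.
Stock Purchase Plan — status temporary ✓; no waiver, service 696 days ≥ 30 days ✓; rating 2 ≥ 2 ✓; 40 hrs/wk ≥ 24 ✓; dept Product ✓ → eligible.
Equity Grant Program — status temporary ✓; no waiver, service 696 days ≥ 1 year (≈365 days) ✓; age 35 ≥ 21 ✓; not eligible for Paid Parental Leave ✗ → not eligible.
Commuter Stipend — no waiver, service 696 days ≥ 6 weeks (≈42 days) ✓; dept Product ✗ → not eligible.
Supplemental Life Insurance — status temporary ✗ (excluded) → not eligible.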